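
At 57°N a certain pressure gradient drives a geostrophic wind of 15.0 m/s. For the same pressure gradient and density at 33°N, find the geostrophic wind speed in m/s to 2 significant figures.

With the same pressure gradient and density, V_g ∝ 1/f ∝ 1/sin φ.
V₂ = V₁ · sin φ₁ / sin φ₂ = 15.0 × sin 57° / sin 33°
V₂ = 15.0 × 0.8387/0.5446 = 23 m/s

23 m/s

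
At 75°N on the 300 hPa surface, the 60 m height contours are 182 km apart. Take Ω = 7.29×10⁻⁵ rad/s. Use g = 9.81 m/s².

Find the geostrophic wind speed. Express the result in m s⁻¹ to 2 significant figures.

23 m s⁻¹

Coriolis parameter at 75°N:
f = 2Ω sin φ = 2 × 7.29×10⁻⁵ × sin 75° = 1.41×10⁻⁴ s⁻¹
Height gradient: |∂Z/∂n| = 60 m / 182000 m = 3.30×10⁻⁴
On a pressure surface, geostrophic balance gives V_g = (g/f)|∂Z/∂n|:
V_g = 9.81 × 3.30×10⁻⁴ / 1.41×10⁻⁴ = 23.0 m/s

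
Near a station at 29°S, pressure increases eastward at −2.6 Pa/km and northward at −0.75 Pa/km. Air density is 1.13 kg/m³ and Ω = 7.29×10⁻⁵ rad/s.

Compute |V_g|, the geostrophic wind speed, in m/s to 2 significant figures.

34 m/s

Coriolis parameter at 29°S:
f = 2Ω sin φ = 2 × 7.29×10⁻⁵ × sin 29° = 7.07×10⁻⁵ s⁻¹
In the Southern Hemisphere f is negative: f = −7.07×10⁻⁵ s⁻¹.
Component geostrophic relations (x east, y north):
u_g = −(1/(fρ)) ∂P/∂y,  v_g = (1/(fρ)) ∂P/∂x
u_g = −(−0.75×10⁻³)/(−7.07×10⁻⁵ × 1.13) = −9.39 m/s;  v_g = (−2.6×10⁻³)/(−7.07×10⁻⁵ × 1.13) = 32.6 m/s
|V_g| = √(u_g² + v_g²) = 33.9 m/s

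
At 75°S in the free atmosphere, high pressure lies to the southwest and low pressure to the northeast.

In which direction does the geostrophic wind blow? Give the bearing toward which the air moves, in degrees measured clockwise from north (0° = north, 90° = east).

The pressure-gradient force points toward the northeast (bearing 045°).
Geostrophic balance: in the Southern Hemisphere the Coriolis force deflects motion to the left, so the geostrophic wind blows 90° to the left of the pressure-gradient force (low pressure on the right).
Rotating 045° by 90° counterclockwise gives 315° — the wind blows toward the northwest.

315°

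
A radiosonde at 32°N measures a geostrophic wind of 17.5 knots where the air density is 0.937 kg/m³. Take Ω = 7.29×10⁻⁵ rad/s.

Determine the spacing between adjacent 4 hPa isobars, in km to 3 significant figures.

614 km

Coriolis parameter at 32°N:
f = 2Ω sin φ = 2 × 7.29×10⁻⁵ × sin 32° = 7.73×10⁻⁵ s⁻¹
Wind speed in SI: 17.5 knots = 9.00 m/s
Geostrophic balance rearranged: |∂P/∂n| = f ρ V_g
|∂P/∂n| = 7.73×10⁻⁵ × 0.937 × 9.00 = 6.52×10⁻⁴ Pa/m
Isobar spacing: Δn = ΔP/|∂P/∂n| = 400 Pa / 6.52×10⁻⁴ Pa/m = 613730 m ≈ 614 km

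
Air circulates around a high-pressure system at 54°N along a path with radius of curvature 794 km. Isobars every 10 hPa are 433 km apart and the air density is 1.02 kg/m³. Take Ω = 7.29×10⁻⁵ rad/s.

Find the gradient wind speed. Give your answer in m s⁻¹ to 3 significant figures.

Coriolis parameter at 54°N:
f = 2Ω sin φ = 2 × 7.29×10⁻⁵ × sin 54° = 1.18×10⁻⁴ s⁻¹
Pressure gradient: |∂P/∂n| = 1000 Pa / 433000 m = 2.31×10⁻³ Pa/m
Geostrophic speed: V_g = |∂P/∂n|/(fρ) = 2.31×10⁻³/(1.18×10⁻⁴ × 1.02) = 19.2 m/s
Around a high, pressure-gradient force acts outward with centrifugal, so Coriolis balances both:
fV = (1/ρ)|∂P/∂n| + V²/R  →  V² − fR·V + fR·V_g = 0
With fR = 1.18×10⁻⁴ × 794×10³ m = 93.7 m/s:
V = [fR − √((fR)² − 4 fR V_g)]/2 = [93.7 − √(93.7² − 4×93.7×19.2)]/2 = 27 m/s
Supergeostrophic (V > V_g = 19.2 m/s), as expected around a high.

27.0 m s⁻¹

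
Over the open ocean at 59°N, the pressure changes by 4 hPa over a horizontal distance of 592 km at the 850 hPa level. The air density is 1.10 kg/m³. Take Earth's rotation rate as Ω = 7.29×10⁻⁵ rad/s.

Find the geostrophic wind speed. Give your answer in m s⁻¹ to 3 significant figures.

4.91 m s⁻¹

Coriolis parameter at 59°N:
f = 2Ω sin φ = 2 × 7.29×10⁻⁵ × sin 59° = 1.25×10⁻⁴ s⁻¹
Pressure gradient: |∂P/∂n| = 400 Pa / 592000 m = 6.76×10⁻⁴ Pa/m
Geostrophic balance (pressure-gradient force = Coriolis force):
V_g = (1/(fρ)) |∂P/∂n| = 6.76×10⁻⁴ / (1.25×10⁻⁴ × 1.10) = 4.91 m/s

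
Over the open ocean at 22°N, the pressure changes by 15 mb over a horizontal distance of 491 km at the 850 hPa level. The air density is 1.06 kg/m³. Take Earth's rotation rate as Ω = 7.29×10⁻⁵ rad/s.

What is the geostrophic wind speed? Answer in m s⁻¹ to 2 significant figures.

53 m s⁻¹

Coriolis parameter at 22°N:
f = 2Ω sin φ = 2 × 7.29×10⁻⁵ × sin 22° = 5.46×10⁻⁵ s⁻¹
Pressure gradient: |∂P/∂n| = 1500 Pa / 491000 m = 3.05×10⁻³ Pa/m
Geostrophic balance (pressure-gradient force = Coriolis force):
V_g = (1/(fρ)) |∂P/∂n| = 3.05×10⁻³ / (5.46×10⁻⁵ × 1.06) = 52.8 m/s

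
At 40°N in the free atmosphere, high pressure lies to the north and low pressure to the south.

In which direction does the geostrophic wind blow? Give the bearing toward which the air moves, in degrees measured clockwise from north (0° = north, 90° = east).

270°

The pressure-gradient force points toward the south (bearing 180°).
Geostrophic balance: in the Northern Hemisphere the Coriolis force deflects motion to the right, so the geostrophic wind blows 90° to the right of the pressure-gradient force (low pressure on the left).
Rotating 180° by 90° clockwise gives 270° — the wind blows toward the west.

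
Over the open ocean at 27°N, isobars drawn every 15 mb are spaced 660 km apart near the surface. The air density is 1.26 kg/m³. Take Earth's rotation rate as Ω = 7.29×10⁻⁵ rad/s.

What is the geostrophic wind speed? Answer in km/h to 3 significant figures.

98.1 km/h

Coriolis parameter at 27°N:
f = 2Ω sin φ = 2 × 7.29×10⁻⁵ × sin 27° = 6.62×10⁻⁵ s⁻¹
Pressure gradient: |∂P/∂n| = 1500 Pa / 660000 m = 2.27×10⁻³ Pa/m
Geostrophic balance (pressure-gradient force = Coriolis force):
V_g = (1/(fρ)) |∂P/∂n| = 2.27×10⁻³ / (6.62×10⁻⁵ × 1.26) = 27.3 m/s
Converting: 27.3 m/s × 3.6 = 98.1 km/h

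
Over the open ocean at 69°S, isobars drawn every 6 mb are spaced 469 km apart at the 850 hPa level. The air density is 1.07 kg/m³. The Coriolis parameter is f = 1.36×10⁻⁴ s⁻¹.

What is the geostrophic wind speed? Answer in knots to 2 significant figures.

Pressure gradient: |∂P/∂n| = 600 Pa / 469000 m = 1.28×10⁻³ Pa/m
Geostrophic balance (pressure-gradient force = Coriolis force):
V_g = (1/(fρ)) |∂P/∂n| = 1.28×10⁻³ / (1.36×10⁻⁴ × 1.07) = 8.79 m/s
Converting: 8.79 m/s × 1.944 = 17 knots

17 knots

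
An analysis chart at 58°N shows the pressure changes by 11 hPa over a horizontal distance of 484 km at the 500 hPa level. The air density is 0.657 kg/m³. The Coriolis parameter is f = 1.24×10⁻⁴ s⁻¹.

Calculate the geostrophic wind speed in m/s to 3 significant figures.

27.9 m/s

Pressure gradient: |∂P/∂n| = 1100 Pa / 484000 m = 2.27×10⁻³ Pa/m
Geostrophic balance (pressure-gradient force = Coriolis force):
V_g = (1/(fρ)) |∂P/∂n| = 2.27×10⁻³ / (1.24×10⁻⁴ × 0.657) = 27.9 m/s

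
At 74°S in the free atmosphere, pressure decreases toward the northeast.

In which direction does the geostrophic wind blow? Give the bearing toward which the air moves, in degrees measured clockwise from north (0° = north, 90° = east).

The pressure-gradient force points toward the northeast (bearing 045°).
Geostrophic balance: in the Southern Hemisphere the Coriolis force deflects motion to the left, so the geostrophic wind blows 90° to the left of the pressure-gradient force (low pressure on the right).
Rotating 045° by 90° counterclockwise gives 315° — the wind blows toward the northwest.

315°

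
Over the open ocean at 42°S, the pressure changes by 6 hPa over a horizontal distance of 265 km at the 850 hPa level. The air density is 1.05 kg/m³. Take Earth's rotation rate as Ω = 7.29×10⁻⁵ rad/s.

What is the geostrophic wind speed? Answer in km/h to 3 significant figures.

Coriolis parameter at 42°S:
f = 2Ω sin φ = 2 × 7.29×10⁻⁵ × sin 42° = 9.76×10⁻⁵ s⁻¹
Pressure gradient: |∂P/∂n| = 600 Pa / 265000 m = 2.26×10⁻³ Pa/m
Geostrophic balance (pressure-gradient force = Coriolis force):
V_g = (1/(fρ)) |∂P/∂n| = 2.26×10⁻³ / (9.76×10⁻⁵ × 1.05) = 22.1 m/s
Converting: 22.1 m/s × 3.6 = 79.6 km/h

79.6 km/h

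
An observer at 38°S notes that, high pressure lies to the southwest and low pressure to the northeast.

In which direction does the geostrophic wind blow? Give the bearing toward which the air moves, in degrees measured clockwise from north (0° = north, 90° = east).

The pressure-gradient force points toward the northeast (bearing 045°).
Geostrophic balance: in the Southern Hemisphere the Coriolis force deflects motion to the left, so the geostrophic wind blows 90° to the left of the pressure-gradient force (low pressure on the right).
Rotating 045° by 90° counterclockwise gives 315° — the wind blows toward the northwest.

315°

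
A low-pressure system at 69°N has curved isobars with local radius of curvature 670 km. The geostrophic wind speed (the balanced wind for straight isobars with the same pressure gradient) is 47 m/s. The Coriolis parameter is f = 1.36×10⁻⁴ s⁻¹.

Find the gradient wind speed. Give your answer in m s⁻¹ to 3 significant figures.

Around a low, centrifugal force acts outward with Coriolis, so pressure-gradient force balances both:
(1/ρ)|∂P/∂n| = fV + V²/R  →  V² + fR·V − fR·V_g = 0
With fR = 1.36×10⁻⁴ × 670×10³ m = 91.1 m/s:
V = [−fR + √((fR)² + 4 fR V_g)]/2 = [−91.1 + √(91.1² + 4×91.1×47)]/2 = 34.2 m/s
Subgeostrophic (V < V_g = 47 m/s), as expected around a low.

34.2 m s⁻¹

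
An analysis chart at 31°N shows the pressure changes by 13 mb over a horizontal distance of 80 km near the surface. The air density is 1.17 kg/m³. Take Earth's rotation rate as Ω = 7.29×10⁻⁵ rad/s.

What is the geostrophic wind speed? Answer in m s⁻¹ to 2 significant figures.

Coriolis parameter at 31°N:
f = 2Ω sin φ = 2 × 7.29×10⁻⁵ × sin 31° = 7.51×10⁻⁵ s⁻¹
Pressure gradient: |∂P/∂n| = 1300 Pa / 80000 m = 1.62×10⁻² Pa/m
Geostrophic balance (pressure-gradient force = Coriolis force):
V_g = (1/(fρ)) |∂P/∂n| = 1.62×10⁻² / (7.51×10⁻⁵ × 1.17) = 185 m/s

180 m s⁻¹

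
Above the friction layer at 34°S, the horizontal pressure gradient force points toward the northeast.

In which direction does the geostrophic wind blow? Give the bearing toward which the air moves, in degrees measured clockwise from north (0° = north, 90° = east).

The pressure-gradient force points toward the northeast (bearing 045°).
Geostrophic balance: in the Southern Hemisphere the Coriolis force deflects motion to the left, so the geostrophic wind blows 90° to the left of the pressure-gradient force (low pressure on the right).
Rotating 045° by 90° counterclockwise gives 315° — the wind blows toward the northwest.

315°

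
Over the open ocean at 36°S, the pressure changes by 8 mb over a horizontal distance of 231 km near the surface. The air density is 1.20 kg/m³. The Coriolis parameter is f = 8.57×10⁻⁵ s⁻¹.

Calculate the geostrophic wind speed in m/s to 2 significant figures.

34 m/s

Pressure gradient: |∂P/∂n| = 800 Pa / 231000 m = 3.46×10⁻³ Pa/m
Geostrophic balance (pressure-gradient force = Coriolis force):
V_g = (1/(fρ)) |∂P/∂n| = 3.46×10⁻³ / (8.57×10⁻⁵ × 1.20) = 33.7 m/s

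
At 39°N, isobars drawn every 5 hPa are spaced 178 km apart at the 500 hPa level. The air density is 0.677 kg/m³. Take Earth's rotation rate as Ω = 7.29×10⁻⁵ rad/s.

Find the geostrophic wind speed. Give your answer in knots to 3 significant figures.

Coriolis parameter at 39°N:
f = 2Ω sin φ = 2 × 7.29×10⁻⁵ × sin 39° = 9.18×10⁻⁵ s⁻¹
Pressure gradient: |∂P/∂n| = 500 Pa / 178000 m = 2.81×10⁻³ Pa/m
Geostrophic balance (pressure-gradient force = Coriolis force):
V_g = (1/(fρ)) |∂P/∂n| = 2.81×10⁻³ / (9.18×10⁻⁵ × 0.677) = 45.2 m/s
Converting: 45.2 m/s × 1.944 = 87.9 knots

87.9 knots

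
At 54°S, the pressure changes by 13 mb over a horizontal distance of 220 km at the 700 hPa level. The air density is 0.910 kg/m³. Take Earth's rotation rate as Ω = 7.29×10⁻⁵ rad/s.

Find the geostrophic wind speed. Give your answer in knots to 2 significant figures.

110 knots

Coriolis parameter at 54°S:
f = 2Ω sin φ = 2 × 7.29×10⁻⁵ × sin 54° = 1.18×10⁻⁴ s⁻¹
Pressure gradient: |∂P/∂n| = 1300 Pa / 220000 m = 5.91×10⁻³ Pa/m
Geostrophic balance (pressure-gradient force = Coriolis force):
V_g = (1/(fρ)) |∂P/∂n| = 5.91×10⁻³ / (1.18×10⁻⁴ × 0.910) = 55.1 m/s
Converting: 55.1 m/s × 1.944 = 110 knots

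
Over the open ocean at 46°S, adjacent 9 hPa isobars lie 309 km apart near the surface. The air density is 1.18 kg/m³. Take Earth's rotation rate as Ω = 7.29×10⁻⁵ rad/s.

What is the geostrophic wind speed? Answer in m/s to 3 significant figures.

23.5 m/s

Coriolis parameter at 46°S:
f = 2Ω sin φ = 2 × 7.29×10⁻⁵ × sin 46° = 1.05×10⁻⁴ s⁻¹
Pressure gradient: |∂P/∂n| = 900 Pa / 309000 m = 2.91×10⁻³ Pa/m
Geostrophic balance (pressure-gradient force = Coriolis force):
V_g = (1/(fρ)) |∂P/∂n| = 2.91×10⁻³ / (1.05×10⁻⁴ × 1.18) = 23.5 m/s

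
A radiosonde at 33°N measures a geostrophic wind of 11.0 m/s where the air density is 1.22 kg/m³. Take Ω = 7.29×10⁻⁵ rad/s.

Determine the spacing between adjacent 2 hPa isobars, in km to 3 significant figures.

188 km

Coriolis parameter at 33°N:
f = 2Ω sin φ = 2 × 7.29×10⁻⁵ × sin 33° = 7.94×10⁻⁵ s⁻¹
Geostrophic balance rearranged: |∂P/∂n| = f ρ V_g
|∂P/∂n| = 7.94×10⁻⁵ × 1.22 × 11.0 = 1.07×10⁻³ Pa/m
Isobar spacing: Δn = ΔP/|∂P/∂n| = 200 Pa / 1.07×10⁻³ Pa/m = 187677 m ≈ 188 km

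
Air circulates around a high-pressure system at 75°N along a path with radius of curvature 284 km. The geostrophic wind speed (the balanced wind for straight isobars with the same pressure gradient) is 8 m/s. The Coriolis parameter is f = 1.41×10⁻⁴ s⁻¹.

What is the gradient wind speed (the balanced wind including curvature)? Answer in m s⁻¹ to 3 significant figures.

Around a high, pressure-gradient force acts outward with centrifugal, so Coriolis balances both:
fV = (1/ρ)|∂P/∂n| + V²/R  →  V² − fR·V + fR·V_g = 0
With fR = 1.41×10⁻⁴ × 284×10³ m = 40.0 m/s:
V = [fR − √((fR)² − 4 fR V_g)]/2 = [40.0 − √(40.0² − 4×40.0×8)]/2 = 11 m/s
Supergeostrophic (V > V_g = 8 m/s), as expected around a high.

11.0 m s⁻¹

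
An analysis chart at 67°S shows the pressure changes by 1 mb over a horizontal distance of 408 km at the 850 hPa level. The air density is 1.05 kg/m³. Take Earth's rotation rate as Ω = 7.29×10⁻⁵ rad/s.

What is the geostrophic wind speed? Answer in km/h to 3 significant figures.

6.26 km/h

Coriolis parameter at 67°S:
f = 2Ω sin φ = 2 × 7.29×10⁻⁵ × sin 67° = 1.34×10⁻⁴ s⁻¹
Pressure gradient: |∂P/∂n| = 100 Pa / 408000 m = 2.45×10⁻⁴ Pa/m
Geostrophic balance (pressure-gradient force = Coriolis force):
V_g = (1/(fρ)) |∂P/∂n| = 2.45×10⁻⁴ / (1.34×10⁻⁴ × 1.05) = 1.74 m/s
Converting: 1.74 m/s × 3.6 = 6.26 km/h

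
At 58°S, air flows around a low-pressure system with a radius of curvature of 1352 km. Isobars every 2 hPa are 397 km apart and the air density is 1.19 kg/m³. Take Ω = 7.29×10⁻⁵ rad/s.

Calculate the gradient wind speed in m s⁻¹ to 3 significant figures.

Coriolis parameter at 58°S:
f = 2Ω sin φ = 2 × 7.29×10⁻⁵ × sin 58° = 1.24×10⁻⁴ s⁻¹
Pressure gradient: |∂P/∂n| = 200 Pa / 397000 m = 5.04×10⁻⁴ Pa/m
Geostrophic speed: V_g = |∂P/∂n|/(fρ) = 5.04×10⁻⁴/(1.24×10⁻⁴ × 1.19) = 3.42 m/s
Around a low, centrifugal force acts outward with Coriolis, so pressure-gradient force balances both:
(1/ρ)|∂P/∂n| = fV + V²/R  →  V² + fR·V − fR·V_g = 0
With fR = 1.24×10⁻⁴ × 1352×10³ m = 167 m/s:
V = [−fR + √((fR)² + 4 fR V_g)]/2 = [−167 + √(167² + 4×167×3.42)]/2 = 3.36 m/s
Subgeostrophic (V < V_g = 3.42 m/s), as expected around a low.

3.36 m s⁻¹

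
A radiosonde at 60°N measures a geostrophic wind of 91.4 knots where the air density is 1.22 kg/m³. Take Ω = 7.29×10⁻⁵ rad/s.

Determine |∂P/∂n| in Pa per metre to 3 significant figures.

7.24×10⁻³ Pa/m

Coriolis parameter at 60°N:
f = 2Ω sin φ = 2 × 7.29×10⁻⁵ × sin 60° = 1.26×10⁻⁴ s⁻¹
Wind speed in SI: 91.4 knots = 47.0 m/s
Geostrophic balance rearranged: |∂P/∂n| = f ρ V_g
|∂P/∂n| = 1.26×10⁻⁴ × 1.22 × 47.0 = 7.24×10⁻³ Pa/m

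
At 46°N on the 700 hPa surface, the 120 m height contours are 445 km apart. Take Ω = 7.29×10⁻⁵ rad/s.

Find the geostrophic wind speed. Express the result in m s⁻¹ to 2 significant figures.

Coriolis parameter at 46°N:
f = 2Ω sin φ = 2 × 7.29×10⁻⁵ × sin 46° = 1.05×10⁻⁴ s⁻¹
Height gradient: |∂Z/∂n| = 120 m / 445000 m = 2.70×10⁻⁴
On a pressure surface, geostrophic balance gives V_g = (g/f)|∂Z/∂n|:
V_g = 9.81 × 2.70×10⁻⁴ / 1.05×10⁻⁴ = 25.2 m/s

25 m s⁻¹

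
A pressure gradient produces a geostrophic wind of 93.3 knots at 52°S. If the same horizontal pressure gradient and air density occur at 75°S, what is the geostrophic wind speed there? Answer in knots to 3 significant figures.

With the same pressure gradient and density, V_g ∝ 1/f ∝ 1/sin φ.
V₂ = V₁ · sin φ₁ / sin φ₂ = 93.3 × sin 52° / sin 75°
V₂ = 93.3 × 0.7880/0.9659 = 76.1 knots

76.1 knots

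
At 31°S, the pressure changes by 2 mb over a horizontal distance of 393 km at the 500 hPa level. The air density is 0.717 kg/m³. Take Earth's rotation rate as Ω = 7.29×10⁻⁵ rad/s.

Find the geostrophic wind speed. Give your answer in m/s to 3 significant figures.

Coriolis parameter at 31°S:
f = 2Ω sin φ = 2 × 7.29×10⁻⁵ × sin 31° = 7.51×10⁻⁵ s⁻¹
Pressure gradient: |∂P/∂n| = 200 Pa / 393000 m = 5.09×10⁻⁴ Pa/m
Geostrophic balance (pressure-gradient force = Coriolis force):
V_g = (1/(fρ)) |∂P/∂n| = 5.09×10⁻⁴ / (7.51×10⁻⁵ × 0.717) = 9.45 m/s

9.45 m/s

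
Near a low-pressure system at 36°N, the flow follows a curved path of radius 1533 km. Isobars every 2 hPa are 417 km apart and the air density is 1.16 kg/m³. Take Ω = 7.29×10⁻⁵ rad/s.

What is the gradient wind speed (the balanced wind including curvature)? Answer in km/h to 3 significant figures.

Coriolis parameter at 36°N:
f = 2Ω sin φ = 2 × 7.29×10⁻⁵ × sin 36° = 8.57×10⁻⁵ s⁻¹
Pressure gradient: |∂P/∂n| = 200 Pa / 417000 m = 4.80×10⁻⁴ Pa/m
Geostrophic speed: V_g = |∂P/∂n|/(fρ) = 4.80×10⁻⁴/(8.57×10⁻⁵ × 1.16) = 4.82 m/s
Around a low, centrifugal force acts outward with Coriolis, so pressure-gradient force balances both:
(1/ρ)|∂P/∂n| = fV + V²/R  →  V² + fR·V − fR·V_g = 0
With fR = 8.57×10⁻⁵ × 1533×10³ m = 131 m/s:
V = [−fR + √((fR)² + 4 fR V_g)]/2 = [−131 + √(131² + 4×131×4.82)]/2 = 4.66 m/s
Subgeostrophic (V < V_g = 4.82 m/s), as expected around a low.
Converting: 4.66 m/s × 3.6 = 16.8 km/h

16.8 km/h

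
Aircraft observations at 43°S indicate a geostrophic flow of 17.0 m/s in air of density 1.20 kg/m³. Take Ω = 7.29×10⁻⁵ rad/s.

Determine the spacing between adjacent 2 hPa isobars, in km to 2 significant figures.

Coriolis parameter at 43°S:
f = 2Ω sin φ = 2 × 7.29×10⁻⁵ × sin 43° = 9.94×10⁻⁵ s⁻¹
Geostrophic balance rearranged: |∂P/∂n| = f ρ V_g
|∂P/∂n| = 9.94×10⁻⁵ × 1.20 × 17.0 = 2.03×10⁻³ Pa/m
Isobar spacing: Δn = ΔP/|∂P/∂n| = 200 Pa / 2.03×10⁻³ Pa/m = 98596 m ≈ 99 km

99 km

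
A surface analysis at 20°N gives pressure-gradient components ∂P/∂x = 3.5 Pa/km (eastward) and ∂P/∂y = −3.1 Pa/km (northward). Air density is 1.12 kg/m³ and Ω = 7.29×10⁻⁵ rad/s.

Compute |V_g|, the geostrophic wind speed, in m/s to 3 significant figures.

Coriolis parameter at 20°N:
f = 2Ω sin φ = 2 × 7.29×10⁻⁵ × sin 20° = 4.99×10⁻⁵ s⁻¹
Component geostrophic relations (x east, y north):
u_g = −(1/(fρ)) ∂P/∂y,  v_g = (1/(fρ)) ∂P/∂x
u_g = −(−3.1×10⁻³)/(4.99×10⁻⁵ × 1.12) = 55.5 m/s;  v_g = (3.5×10⁻³)/(4.99×10⁻⁵ × 1.12) = 62.7 m/s
|V_g| = √(u_g² + v_g²) = 83.7 m/s

83.7 m/s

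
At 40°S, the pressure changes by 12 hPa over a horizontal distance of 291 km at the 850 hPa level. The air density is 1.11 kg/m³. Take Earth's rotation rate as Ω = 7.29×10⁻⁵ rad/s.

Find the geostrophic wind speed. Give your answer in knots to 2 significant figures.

77 knots

Coriolis parameter at 40°S:
f = 2Ω sin φ = 2 × 7.29×10⁻⁵ × sin 40° = 9.37×10⁻⁵ s⁻¹
Pressure gradient: |∂P/∂n| = 1200 Pa / 291000 m = 4.12×10⁻³ Pa/m
Geostrophic balance (pressure-gradient force = Coriolis force):
V_g = (1/(fρ)) |∂P/∂n| = 4.12×10⁻³ / (9.37×10⁻⁵ × 1.11) = 39.6 m/s
Converting: 39.6 m/s × 1.944 = 77 knots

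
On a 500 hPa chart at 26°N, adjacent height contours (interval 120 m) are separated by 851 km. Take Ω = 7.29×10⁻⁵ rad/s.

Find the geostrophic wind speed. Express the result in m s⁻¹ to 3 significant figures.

21.6 m s⁻¹

Coriolis parameter at 26°N:
f = 2Ω sin φ = 2 × 7.29×10⁻⁵ × sin 26° = 6.39×10⁻⁵ s⁻¹
Height gradient: |∂Z/∂n| = 120 m / 851000 m = 1.41×10⁻⁴
On a pressure surface, geostrophic balance gives V_g = (g/f)|∂Z/∂n|:
V_g = 9.81 × 1.41×10⁻⁴ / 6.39×10⁻⁵ = 21.6 m/s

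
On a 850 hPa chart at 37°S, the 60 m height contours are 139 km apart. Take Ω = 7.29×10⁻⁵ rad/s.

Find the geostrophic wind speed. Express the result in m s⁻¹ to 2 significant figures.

48 m s⁻¹

Coriolis parameter at 37°S:
f = 2Ω sin φ = 2 × 7.29×10⁻⁵ × sin 37° = 8.77×10⁻⁵ s⁻¹
Height gradient: |∂Z/∂n| = 60 m / 139000 m = 4.32×10⁻⁴
On a pressure surface, geostrophic balance gives V_g = (g/f)|∂Z/∂n|:
V_g = 9.81 × 4.32×10⁻⁴ / 8.77×10⁻⁵ = 48.3 m/s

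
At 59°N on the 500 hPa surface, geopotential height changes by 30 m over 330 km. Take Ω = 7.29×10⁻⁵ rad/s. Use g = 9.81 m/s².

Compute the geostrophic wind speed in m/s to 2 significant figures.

7.1 m/s

Coriolis parameter at 59°N:
f = 2Ω sin φ = 2 × 7.29×10⁻⁵ × sin 59° = 1.25×10⁻⁴ s⁻¹
Height gradient: |∂Z/∂n| = 30 m / 330000 m = 9.09×10⁻⁵
On a pressure surface, geostrophic balance gives V_g = (g/f)|∂Z/∂n|:
V_g = 9.81 × 9.09×10⁻⁵ / 1.25×10⁻⁴ = 7.14 m/s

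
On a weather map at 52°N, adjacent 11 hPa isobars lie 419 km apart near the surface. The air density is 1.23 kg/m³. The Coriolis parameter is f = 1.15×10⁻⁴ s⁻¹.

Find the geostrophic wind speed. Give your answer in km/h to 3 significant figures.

66.8 km/h

Pressure gradient: |∂P/∂n| = 1100 Pa / 419000 m = 2.63×10⁻³ Pa/m
Geostrophic balance (pressure-gradient force = Coriolis force):
V_g = (1/(fρ)) |∂P/∂n| = 2.63×10⁻³ / (1.15×10⁻⁴ × 1.23) = 18.6 m/s
Converting: 18.6 m/s × 3.6 = 66.8 km/h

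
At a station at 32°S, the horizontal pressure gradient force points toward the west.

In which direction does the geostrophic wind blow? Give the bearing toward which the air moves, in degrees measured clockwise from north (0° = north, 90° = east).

180°

The pressure-gradient force points toward the west (bearing 270°).
Geostrophic balance: in the Southern Hemisphere the Coriolis force deflects motion to the left, so the geostrophic wind blows 90° to the left of the pressure-gradient force (low pressure on the right).
Rotating 270° by 90° counterclockwise gives 180° — the wind blows toward the south.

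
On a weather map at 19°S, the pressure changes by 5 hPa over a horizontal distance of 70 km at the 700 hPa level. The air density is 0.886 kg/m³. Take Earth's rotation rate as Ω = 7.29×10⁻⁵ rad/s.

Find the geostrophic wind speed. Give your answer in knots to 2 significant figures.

330 knots

Coriolis parameter at 19°S:
f = 2Ω sin φ = 2 × 7.29×10⁻⁵ × sin 19° = 4.75×10⁻⁵ s⁻¹
Pressure gradient: |∂P/∂n| = 500 Pa / 70000 m = 7.14×10⁻³ Pa/m
Geostrophic balance (pressure-gradient force = Coriolis force):
V_g = (1/(fρ)) |∂P/∂n| = 7.14×10⁻³ / (4.75×10⁻⁵ × 0.886) = 170 m/s
Converting: 170 m/s × 1.944 = 330 knots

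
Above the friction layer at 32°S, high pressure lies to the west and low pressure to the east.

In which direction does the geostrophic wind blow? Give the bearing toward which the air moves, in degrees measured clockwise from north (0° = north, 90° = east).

The pressure-gradient force points toward the east (bearing 090°).
Geostrophic balance: in the Southern Hemisphere the Coriolis force deflects motion to the left, so the geostrophic wind blows 90° to the left of the pressure-gradient force (low pressure on the right).
Rotating 090° by 90° counterclockwise gives 000° — the wind blows toward the north.

000°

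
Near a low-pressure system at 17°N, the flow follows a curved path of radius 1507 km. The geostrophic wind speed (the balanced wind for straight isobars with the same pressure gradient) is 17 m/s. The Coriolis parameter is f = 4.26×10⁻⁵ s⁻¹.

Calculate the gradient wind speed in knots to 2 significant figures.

Around a low, centrifugal force acts outward with Coriolis, so pressure-gradient force balances both:
(1/ρ)|∂P/∂n| = fV + V²/R  →  V² + fR·V − fR·V_g = 0
With fR = 4.26×10⁻⁵ × 1507×10³ m = 64.2 m/s:
V = [−fR + √((fR)² + 4 fR V_g)]/2 = [−64.2 + √(64.2² + 4×64.2×17)]/2 = 14 m/s
Subgeostrophic (V < V_g = 17 m/s), as expected around a low.
Converting: 14 m/s × 1.944 = 27 knots

27 knots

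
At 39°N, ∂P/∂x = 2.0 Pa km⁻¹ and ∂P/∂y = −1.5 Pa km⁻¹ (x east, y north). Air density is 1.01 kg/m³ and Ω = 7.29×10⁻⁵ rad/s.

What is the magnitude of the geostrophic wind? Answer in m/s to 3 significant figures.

27.0 m/s

Coriolis parameter at 39°N:
f = 2Ω sin φ = 2 × 7.29×10⁻⁵ × sin 39° = 9.18×10⁻⁵ s⁻¹
Component geostrophic relations (x east, y north):
u_g = −(1/(fρ)) ∂P/∂y,  v_g = (1/(fρ)) ∂P/∂x
u_g = −(−1.5×10⁻³)/(9.18×10⁻⁵ × 1.01) = 16.2 m/s;  v_g = (2.0×10⁻³)/(9.18×10⁻⁵ × 1.01) = 21.6 m/s
|V_g| = √(u_g² + v_g²) = 27.0 m/s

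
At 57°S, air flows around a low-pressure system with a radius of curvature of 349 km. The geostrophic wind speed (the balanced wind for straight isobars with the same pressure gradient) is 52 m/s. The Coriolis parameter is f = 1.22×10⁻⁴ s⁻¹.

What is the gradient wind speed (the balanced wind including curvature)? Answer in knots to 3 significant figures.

Around a low, centrifugal force acts outward with Coriolis, so pressure-gradient force balances both:
(1/ρ)|∂P/∂n| = fV + V²/R  →  V² + fR·V − fR·V_g = 0
With fR = 1.22×10⁻⁴ × 349×10³ m = 42.6 m/s:
V = [−fR + √((fR)² + 4 fR V_g)]/2 = [−42.6 + √(42.6² + 4×42.6×52)]/2 = 30.4 m/s
Subgeostrophic (V < V_g = 52 m/s), as expected around a low.
Converting: 30.4 m/s × 1.944 = 59.0 knots

59.0 knots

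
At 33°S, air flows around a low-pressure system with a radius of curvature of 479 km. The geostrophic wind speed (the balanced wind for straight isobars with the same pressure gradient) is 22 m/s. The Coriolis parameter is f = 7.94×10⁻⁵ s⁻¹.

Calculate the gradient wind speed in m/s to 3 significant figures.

Around a low, centrifugal force acts outward with Coriolis, so pressure-gradient force balances both:
(1/ρ)|∂P/∂n| = fV + V²/R  →  V² + fR·V − fR·V_g = 0
With fR = 7.94×10⁻⁵ × 479×10³ m = 38.0 m/s:
V = [−fR + √((fR)² + 4 fR V_g)]/2 = [−38.0 + √(38.0² + 4×38.0×22)]/2 = 15.6 m/s
Subgeostrophic (V < V_g = 22 m/s), as expected around a low.

15.6 m/s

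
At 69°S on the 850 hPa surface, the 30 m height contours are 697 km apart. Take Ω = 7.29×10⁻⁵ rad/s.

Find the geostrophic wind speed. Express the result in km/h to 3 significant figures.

11.2 km/h

Coriolis parameter at 69°S:
f = 2Ω sin φ = 2 × 7.29×10⁻⁵ × sin 69° = 1.36×10⁻⁴ s⁻¹
Height gradient: |∂Z/∂n| = 30 m / 697000 m = 4.30×10⁻⁵
On a pressure surface, geostrophic balance gives V_g = (g/f)|∂Z/∂n|:
V_g = 9.81 × 4.30×10⁻⁵ / 1.36×10⁻⁴ = 3.10 m/s
Converting: 3.10 m/s × 3.6 = 11.2 km/h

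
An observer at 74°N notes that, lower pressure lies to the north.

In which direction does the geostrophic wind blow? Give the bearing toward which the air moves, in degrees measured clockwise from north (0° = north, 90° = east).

The pressure-gradient force points toward the north (bearing 000°).
Geostrophic balance: in the Northern Hemisphere the Coriolis force deflects motion to the right, so the geostrophic wind blows 90° to the right of the pressure-gradient force (low pressure on the left).
Rotating 000° by 90° clockwise gives 090° — the wind blows toward the east.

090°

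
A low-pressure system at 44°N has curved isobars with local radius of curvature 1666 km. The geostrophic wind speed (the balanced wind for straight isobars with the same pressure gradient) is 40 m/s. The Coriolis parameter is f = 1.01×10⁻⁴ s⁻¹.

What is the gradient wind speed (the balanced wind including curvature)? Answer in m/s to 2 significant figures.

33 m/s

Around a low, centrifugal force acts outward with Coriolis, so pressure-gradient force balances both:
(1/ρ)|∂P/∂n| = fV + V²/R  →  V² + fR·V − fR·V_g = 0
With fR = 1.01×10⁻⁴ × 1666×10³ m = 168 m/s:
V = [−fR + √((fR)² + 4 fR V_g)]/2 = [−168 + √(168² + 4×168×40)]/2 = 33.4 m/s
Subgeostrophic (V < V_g = 40 m/s), as expected around a low.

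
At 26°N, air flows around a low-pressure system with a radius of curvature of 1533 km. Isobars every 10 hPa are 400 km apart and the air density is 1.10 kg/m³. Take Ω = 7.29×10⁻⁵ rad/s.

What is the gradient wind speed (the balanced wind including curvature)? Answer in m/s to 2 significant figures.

Coriolis parameter at 26°N:
f = 2Ω sin φ = 2 × 7.29×10⁻⁵ × sin 26° = 6.39×10⁻⁵ s⁻¹
Pressure gradient: |∂P/∂n| = 1000 Pa / 400000 m = 2.50×10⁻³ Pa/m
Geostrophic speed: V_g = |∂P/∂n|/(fρ) = 2.50×10⁻³/(6.39×10⁻⁵ × 1.10) = 35.6 m/s
Around a low, centrifugal force acts outward with Coriolis, so pressure-gradient force balances both:
(1/ρ)|∂P/∂n| = fV + V²/R  →  V² + fR·V − fR·V_g = 0
With fR = 6.39×10⁻⁵ × 1533×10³ m = 98.0 m/s:
V = [−fR + √((fR)² + 4 fR V_g)]/2 = [−98.0 + √(98.0² + 4×98.0×35.6)]/2 = 27.7 m/s
Subgeostrophic (V < V_g = 35.6 m/s), as expected around a low.

28 m/s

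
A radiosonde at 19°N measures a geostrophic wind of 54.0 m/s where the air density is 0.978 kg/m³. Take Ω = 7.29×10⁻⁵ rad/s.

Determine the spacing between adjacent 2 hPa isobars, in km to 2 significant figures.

80 km

Coriolis parameter at 19°N:
f = 2Ω sin φ = 2 × 7.29×10⁻⁵ × sin 19° = 4.75×10⁻⁵ s⁻¹
Geostrophic balance rearranged: |∂P/∂n| = f ρ V_g
|∂P/∂n| = 4.75×10⁻⁵ × 0.978 × 54.0 = 2.51×10⁻³ Pa/m
Isobar spacing: Δn = ΔP/|∂P/∂n| = 200 Pa / 2.51×10⁻³ Pa/m = 79781 m ≈ 80 km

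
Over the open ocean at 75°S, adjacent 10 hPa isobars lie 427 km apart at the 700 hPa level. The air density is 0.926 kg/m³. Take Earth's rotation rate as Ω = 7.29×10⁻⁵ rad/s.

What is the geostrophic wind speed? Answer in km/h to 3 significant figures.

64.6 km/h

Coriolis parameter at 75°S:
f = 2Ω sin φ = 2 × 7.29×10⁻⁵ × sin 75° = 1.41×10⁻⁴ s⁻¹
Pressure gradient: |∂P/∂n| = 1000 Pa / 427000 m = 2.34×10⁻³ Pa/m
Geostrophic balance (pressure-gradient force = Coriolis force):
V_g = (1/(fρ)) |∂P/∂n| = 2.34×10⁻³ / (1.41×10⁻⁴ × 0.926) = 18.0 m/s
Converting: 18.0 m/s × 3.6 = 64.6 km/h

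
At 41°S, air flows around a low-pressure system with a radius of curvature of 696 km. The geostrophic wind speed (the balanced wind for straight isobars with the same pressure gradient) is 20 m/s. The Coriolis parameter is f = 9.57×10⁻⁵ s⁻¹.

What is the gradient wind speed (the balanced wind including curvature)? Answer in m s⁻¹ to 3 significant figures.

Around a low, centrifugal force acts outward with Coriolis, so pressure-gradient force balances both:
(1/ρ)|∂P/∂n| = fV + V²/R  →  V² + fR·V − fR·V_g = 0
With fR = 9.57×10⁻⁵ × 696×10³ m = 66.6 m/s:
V = [−fR + √((fR)² + 4 fR V_g)]/2 = [−66.6 + √(66.6² + 4×66.6×20)]/2 = 16.1 m/s
Subgeostrophic (V < V_g = 20 m/s), as expected around a low.

16.1 m s⁻¹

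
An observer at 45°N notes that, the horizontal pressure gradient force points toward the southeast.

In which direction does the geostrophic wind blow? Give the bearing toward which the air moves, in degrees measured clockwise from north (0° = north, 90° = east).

225°

The pressure-gradient force points toward the southeast (bearing 135°).
Geostrophic balance: in the Northern Hemisphere the Coriolis force deflects motion to the right, so the geostrophic wind blows 90° to the right of the pressure-gradient force (low pressure on the left).
Rotating 135° by 90° clockwise gives 225° — the wind blows toward the southwest.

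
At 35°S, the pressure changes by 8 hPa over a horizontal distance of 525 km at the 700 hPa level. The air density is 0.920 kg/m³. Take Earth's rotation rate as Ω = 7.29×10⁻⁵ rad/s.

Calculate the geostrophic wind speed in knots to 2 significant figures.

38 knots

Coriolis parameter at 35°S:
f = 2Ω sin φ = 2 × 7.29×10⁻⁵ × sin 35° = 8.36×10⁻⁵ s⁻¹
Pressure gradient: |∂P/∂n| = 800 Pa / 525000 m = 1.52×10⁻³ Pa/m
Geostrophic balance (pressure-gradient force = Coriolis force):
V_g = (1/(fρ)) |∂P/∂n| = 1.52×10⁻³ / (8.36×10⁻⁵ × 0.920) = 19.8 m/s
Converting: 19.8 m/s × 1.944 = 38 knots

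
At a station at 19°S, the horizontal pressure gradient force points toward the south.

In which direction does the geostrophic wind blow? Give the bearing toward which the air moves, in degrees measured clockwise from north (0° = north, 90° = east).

090°

The pressure-gradient force points toward the south (bearing 180°).
Geostrophic balance: in the Southern Hemisphere the Coriolis force deflects motion to the left, so the geostrophic wind blows 90° to the left of the pressure-gradient force (low pressure on the right).
Rotating 180° by 90° counterclockwise gives 090° — the wind blows toward the east.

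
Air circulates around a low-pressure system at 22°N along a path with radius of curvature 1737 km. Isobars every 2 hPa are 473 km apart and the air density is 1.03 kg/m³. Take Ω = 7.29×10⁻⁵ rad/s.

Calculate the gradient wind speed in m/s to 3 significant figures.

Coriolis parameter at 22°N:
f = 2Ω sin φ = 2 × 7.29×10⁻⁵ × sin 22° = 5.46×10⁻⁵ s⁻¹
Pressure gradient: |∂P/∂n| = 200 Pa / 473000 m = 4.23×10⁻⁴ Pa/m
Geostrophic speed: V_g = |∂P/∂n|/(fρ) = 4.23×10⁻⁴/(5.46×10⁻⁵ × 1.03) = 7.52 m/s
Around a low, centrifugal force acts outward with Coriolis, so pressure-gradient force balances both:
(1/ρ)|∂P/∂n| = fV + V²/R  →  V² + fR·V − fR·V_g = 0
With fR = 5.46×10⁻⁵ × 1737×10³ m = 94.9 m/s:
V = [−fR + √((fR)² + 4 fR V_g)]/2 = [−94.9 + √(94.9² + 4×94.9×7.52)]/2 = 7 m/s
Subgeostrophic (V < V_g = 7.52 m/s), as expected around a low.

7.00 m/s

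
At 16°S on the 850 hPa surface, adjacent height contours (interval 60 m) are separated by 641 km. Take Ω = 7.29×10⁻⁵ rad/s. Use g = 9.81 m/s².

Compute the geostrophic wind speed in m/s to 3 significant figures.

22.8 m/s

Coriolis parameter at 16°S:
f = 2Ω sin φ = 2 × 7.29×10⁻⁵ × sin 16° = 4.02×10⁻⁵ s⁻¹
Height gradient: |∂Z/∂n| = 60 m / 641000 m = 9.36×10⁻⁵
On a pressure surface, geostrophic balance gives V_g = (g/f)|∂Z/∂n|:
V_g = 9.81 × 9.36×10⁻⁵ / 4.02×10⁻⁵ = 22.8 m/s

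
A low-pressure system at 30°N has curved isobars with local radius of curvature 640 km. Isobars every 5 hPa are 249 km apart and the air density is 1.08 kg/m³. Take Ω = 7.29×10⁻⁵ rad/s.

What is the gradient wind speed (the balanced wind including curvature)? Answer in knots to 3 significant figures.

Coriolis parameter at 30°N:
f = 2Ω sin φ = 2 × 7.29×10⁻⁵ × sin 30° = 7.29×10⁻⁵ s⁻¹
Pressure gradient: |∂P/∂n| = 500 Pa / 249000 m = 2.01×10⁻³ Pa/m
Geostrophic speed: V_g = |∂P/∂n|/(fρ) = 2.01×10⁻³/(7.29×10⁻⁵ × 1.08) = 25.5 m/s
Around a low, centrifugal force acts outward with Coriolis, so pressure-gradient force balances both:
(1/ρ)|∂P/∂n| = fV + V²/R  →  V² + fR·V − fR·V_g = 0
With fR = 7.29×10⁻⁵ × 640×10³ m = 46.7 m/s:
V = [−fR + √((fR)² + 4 fR V_g)]/2 = [−46.7 + √(46.7² + 4×46.7×25.5)]/2 = 18.3 m/s
Subgeostrophic (V < V_g = 25.5 m/s), as expected around a low.
Converting: 18.3 m/s × 1.944 = 35.6 knots

35.6 knots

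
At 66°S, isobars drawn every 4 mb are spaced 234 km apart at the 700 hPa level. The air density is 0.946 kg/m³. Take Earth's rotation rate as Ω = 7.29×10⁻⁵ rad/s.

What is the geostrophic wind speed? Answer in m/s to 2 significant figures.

14 m/s

Coriolis parameter at 66°S:
f = 2Ω sin φ = 2 × 7.29×10⁻⁵ × sin 66° = 1.33×10⁻⁴ s⁻¹
Pressure gradient: |∂P/∂n| = 400 Pa / 234000 m = 1.71×10⁻³ Pa/m
Geostrophic balance (pressure-gradient force = Coriolis force):
V_g = (1/(fρ)) |∂P/∂n| = 1.71×10⁻³ / (1.33×10⁻⁴ × 0.946) = 13.6 m/s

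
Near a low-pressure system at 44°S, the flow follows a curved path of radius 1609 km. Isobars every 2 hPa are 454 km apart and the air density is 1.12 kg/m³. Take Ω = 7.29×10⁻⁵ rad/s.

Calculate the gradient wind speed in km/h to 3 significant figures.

13.7 km/h

Coriolis parameter at 44°S:
f = 2Ω sin φ = 2 × 7.29×10⁻⁵ × sin 44° = 1.01×10⁻⁴ s⁻¹
Pressure gradient: |∂P/∂n| = 200 Pa / 454000 m = 4.41×10⁻⁴ Pa/m
Geostrophic speed: V_g = |∂P/∂n|/(fρ) = 4.41×10⁻⁴/(1.01×10⁻⁴ × 1.12) = 3.88 m/s
Around a low, centrifugal force acts outward with Coriolis, so pressure-gradient force balances both:
(1/ρ)|∂P/∂n| = fV + V²/R  →  V² + fR·V − fR·V_g = 0
With fR = 1.01×10⁻⁴ × 1609×10³ m = 163 m/s:
V = [−fR + √((fR)² + 4 fR V_g)]/2 = [−163 + √(163² + 4×163×3.88)]/2 = 3.8 m/s
Subgeostrophic (V < V_g = 3.88 m/s), as expected around a low.
Converting: 3.8 m/s × 3.6 = 13.7 km/h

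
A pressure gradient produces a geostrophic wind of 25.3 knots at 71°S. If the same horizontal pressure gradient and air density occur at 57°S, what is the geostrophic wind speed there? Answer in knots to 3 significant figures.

With the same pressure gradient and density, V_g ∝ 1/f ∝ 1/sin φ.
V₂ = V₁ · sin φ₁ / sin φ₂ = 25.3 × sin 71° / sin 57°
V₂ = 25.3 × 0.9455/0.8387 = 28.5 knots

28.5 knots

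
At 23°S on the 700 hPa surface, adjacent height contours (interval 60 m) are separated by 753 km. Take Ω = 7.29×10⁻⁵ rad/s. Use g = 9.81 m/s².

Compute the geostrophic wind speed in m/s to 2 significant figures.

14 m/s

Coriolis parameter at 23°S:
f = 2Ω sin φ = 2 × 7.29×10⁻⁵ × sin 23° = 5.70×10⁻⁵ s⁻¹
Height gradient: |∂Z/∂n| = 60 m / 753000 m = 7.97×10⁻⁵
On a pressure surface, geostrophic balance gives V_g = (g/f)|∂Z/∂n|:
V_g = 9.81 × 7.97×10⁻⁵ / 5.70×10⁻⁵ = 13.7 m/s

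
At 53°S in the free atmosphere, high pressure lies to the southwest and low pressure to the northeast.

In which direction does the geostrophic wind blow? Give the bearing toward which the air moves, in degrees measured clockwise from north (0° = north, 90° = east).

The pressure-gradient force points toward the northeast (bearing 045°).
Geostrophic balance: in the Southern Hemisphere the Coriolis force deflects motion to the left, so the geostrophic wind blows 90° to the left of the pressure-gradient force (low pressure on the right).
Rotating 045° by 90° counterclockwise gives 315° — the wind blows toward the northwest.

315°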